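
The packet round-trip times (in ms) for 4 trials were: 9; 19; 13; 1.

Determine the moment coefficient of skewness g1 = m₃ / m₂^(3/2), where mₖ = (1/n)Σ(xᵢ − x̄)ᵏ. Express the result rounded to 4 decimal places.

x̄ = (9 + 19 + 13 + 1) / 4 = 10.5000
deviations (xᵢ − x̄): -1.5000, 8.5000, 2.5000, -9.5000
Σ(xᵢ − x̄)² = 171.0000 ⇒ m₂ = 171.0000/4 = 42.75000
Σ(xᵢ − x̄)³ = -231.0000 ⇒ m₃ = -231.0000/4 = -57.75000
m₂^(3/2) = 42.75000^(1.5) = 279.51439
g1 = m₃ / m₂^(3/2) = -57.75000 / 279.51439 ≈ -0.2066

-0.2066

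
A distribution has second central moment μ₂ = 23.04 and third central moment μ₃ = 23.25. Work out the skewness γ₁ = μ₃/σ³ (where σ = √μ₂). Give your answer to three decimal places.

0.210

σ = √μ₂ = √23.04 = 4.80000
σ³ = μ₂^(3/2) = 110.59200
γ₁ = μ₃/σ³ = 23.25 / 110.59200 ≈ 0.210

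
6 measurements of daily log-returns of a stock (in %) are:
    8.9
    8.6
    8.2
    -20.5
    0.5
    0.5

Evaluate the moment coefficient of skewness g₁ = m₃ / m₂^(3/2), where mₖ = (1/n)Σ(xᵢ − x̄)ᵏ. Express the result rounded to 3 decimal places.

x̄ = (8.9 + 8.6 + 8.2 - 20.5 + 0.5 + 0.5) / 6 = 1.0333
deviations (xᵢ − x̄): 7.8667, 7.5667, 7.1667, -21.5333, -0.5333, -0.5333
Σ(xᵢ − x̄)² = 634.7533 ⇒ m₂ = 634.7533/6 = 105.79222
Σ(xᵢ − x̄)³ = -8696.8376 ⇒ m₃ = -8696.8376/6 = -1449.47293
m₂^(3/2) = 105.79222^(1.5) = 1088.12956
g₁ = m₃ / m₂^(3/2) = -1449.47293 / 1088.12956 ≈ -1.332

-1.332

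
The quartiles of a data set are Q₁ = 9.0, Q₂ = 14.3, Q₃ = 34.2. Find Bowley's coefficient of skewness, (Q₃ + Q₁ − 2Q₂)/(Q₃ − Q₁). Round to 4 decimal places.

0.5794

numerator: Q₃ + Q₁ − 2Q₂ = 34.2 + 9.0 − 2×14.3 = 14.6000
denominator: Q₃ − Q₁ = 34.2 − 9.0 = 25.2000
Bowley skewness = 14.6000 / 25.2000 ≈ 0.5794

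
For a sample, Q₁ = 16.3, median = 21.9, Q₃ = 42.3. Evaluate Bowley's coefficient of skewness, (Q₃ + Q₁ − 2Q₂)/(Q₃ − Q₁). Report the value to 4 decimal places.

numerator: Q₃ + Q₁ − 2Q₂ = 42.3 + 16.3 − 2×21.9 = 14.8000
denominator: Q₃ − Q₁ = 42.3 − 16.3 = 26.0000
Bowley skewness = 14.8000 / 26.0000 ≈ 0.5692

0.5692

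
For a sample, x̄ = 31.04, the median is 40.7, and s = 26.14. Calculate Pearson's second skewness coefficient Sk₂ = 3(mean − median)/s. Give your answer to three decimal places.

Sk₂ = 3(31.04 − 40.7) / 26.14 = 3 × -9.6600 / 26.14
    = -28.9800 / 26.14 ≈ -1.109

-1.109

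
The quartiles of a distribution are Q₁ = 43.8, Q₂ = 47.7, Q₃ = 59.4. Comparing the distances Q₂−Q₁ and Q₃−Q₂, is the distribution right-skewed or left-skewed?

Q₂ − Q₁ = 3.9;  Q₃ − Q₂ = 11.7
Q₃ − Q₂ > Q₂ − Q₁ ⇒ the upper half is more spread out ⇒ right-skewed.

right-skewed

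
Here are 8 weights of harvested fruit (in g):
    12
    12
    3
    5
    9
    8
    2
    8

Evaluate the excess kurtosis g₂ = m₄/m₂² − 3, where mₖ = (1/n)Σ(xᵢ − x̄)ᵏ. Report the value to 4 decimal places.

-1.2715

x̄ = 7.3750
Σ(xᵢ − x̄)² = 99.8750 ⇒ m₂ = 12.48438
Σ(xᵢ − x̄)⁴ = 2155.2441 ⇒ m₄ = 269.40552
m₂² = 155.85962
g₂ = m₄/m₂² − 3 = 1.72851 − 3 ≈ -1.2715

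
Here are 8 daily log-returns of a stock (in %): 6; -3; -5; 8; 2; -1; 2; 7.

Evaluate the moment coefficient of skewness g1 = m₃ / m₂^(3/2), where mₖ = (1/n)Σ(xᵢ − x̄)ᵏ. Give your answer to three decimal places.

x̄ = (6 - 3 - 5 + 8 + 2 - 1 + 2 + 7) / 8 = 2.0000
deviations (xᵢ − x̄): 4.0000, -5.0000, -7.0000, 6.0000, 0.0000, -3.0000, 0.0000, 5.0000
Σ(xᵢ − x̄)² = 160.0000 ⇒ m₂ = 160.0000/8 = 20.00000
Σ(xᵢ − x̄)³ = -90.0000 ⇒ m₃ = -90.0000/8 = -11.25000
m₂^(3/2) = 20.00000^(1.5) = 89.44272
g1 = m₃ / m₂^(3/2) = -11.25000 / 89.44272 ≈ -0.126

-0.126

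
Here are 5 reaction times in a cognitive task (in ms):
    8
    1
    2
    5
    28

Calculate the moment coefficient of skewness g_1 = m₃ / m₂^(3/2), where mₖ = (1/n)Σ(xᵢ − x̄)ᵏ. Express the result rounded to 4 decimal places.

1.2819

x̄ = (8 + 1 + 2 + 5 + 28) / 5 = 8.8000
deviations (xᵢ − x̄): -0.8000, -7.8000, -6.8000, -3.8000, 19.2000
Σ(xᵢ − x̄)² = 490.8000 ⇒ m₂ = 490.8000/5 = 98.16000
Σ(xᵢ − x̄)³ = 6233.5200 ⇒ m₃ = 6233.5200/5 = 1246.70400
m₂^(3/2) = 98.16000^(1.5) = 972.52735
g_1 = m₃ / m₂^(3/2) = 1246.70400 / 972.52735 ≈ 1.2819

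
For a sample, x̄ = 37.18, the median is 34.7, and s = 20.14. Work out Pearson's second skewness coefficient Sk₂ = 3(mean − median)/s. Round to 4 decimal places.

Sk₂ = 3(37.18 − 34.7) / 20.14 = 3 × 2.4800 / 20.14
    = 7.4400 / 20.14 ≈ 0.3694

0.3694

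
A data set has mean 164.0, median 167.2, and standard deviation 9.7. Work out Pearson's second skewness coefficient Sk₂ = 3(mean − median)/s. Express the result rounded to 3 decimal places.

-0.990

Sk₂ = 3(164.0 − 167.2) / 9.7 = 3 × -3.2000 / 9.7
    = -9.6000 / 9.7 ≈ -0.990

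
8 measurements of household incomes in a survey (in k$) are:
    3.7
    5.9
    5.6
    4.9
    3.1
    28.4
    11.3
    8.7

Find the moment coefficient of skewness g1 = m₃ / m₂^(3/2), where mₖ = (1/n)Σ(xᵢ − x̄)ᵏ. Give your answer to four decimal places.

1.8391

x̄ = (3.7 + 5.9 + 5.6 + 4.9 + 3.1 + 28.4 + 11.3 + 8.7) / 8 = 8.9500
deviations (xᵢ − x̄): -5.2500, -3.0500, -3.3500, -4.0500, -5.8500, 19.4500, 2.3500, -0.2500
Σ(xᵢ − x̄)² = 482.6000 ⇒ m₂ = 482.6000/8 = 60.32500
Σ(xᵢ − x̄)³ = 6893.6430 ⇒ m₃ = 6893.6430/8 = 861.70537
m₂^(3/2) = 60.32500^(1.5) = 468.53927
g1 = m₃ / m₂^(3/2) = 861.70537 / 468.53927 ≈ 1.8391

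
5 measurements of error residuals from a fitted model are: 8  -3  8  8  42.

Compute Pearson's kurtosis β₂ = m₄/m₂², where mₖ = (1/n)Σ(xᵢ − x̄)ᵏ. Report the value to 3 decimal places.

x̄ = 12.6000
Σ(xᵢ − x̄)² = 1171.2000 ⇒ m₂ = 234.24000
Σ(xᵢ − x̄)⁴ = 807685.5360 ⇒ m₄ = 161537.10720
m₂² = 54868.37760
β₂ = m₄/m₂² = 161537.10720 / 54868.37760 ≈ 2.944

2.944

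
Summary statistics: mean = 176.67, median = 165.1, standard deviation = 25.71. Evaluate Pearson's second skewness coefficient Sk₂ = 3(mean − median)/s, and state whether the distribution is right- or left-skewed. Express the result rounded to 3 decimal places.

Sk₂ = 3(176.67 − 165.1) / 25.71 = 3 × 11.5700 / 25.71
    = 34.7100 / 25.71 ≈ 1.350
Sk₂ > 0 ⇒ mean > median ⇒ right-skewed (positive skew).

1.350, right-skewed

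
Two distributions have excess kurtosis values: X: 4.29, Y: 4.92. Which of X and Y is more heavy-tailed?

Higher excess kurtosis ⇒ heavier tails relative to the normal distribution.
4.29 vs 4.92: the larger is 4.92, so Y has heavier tails.

Y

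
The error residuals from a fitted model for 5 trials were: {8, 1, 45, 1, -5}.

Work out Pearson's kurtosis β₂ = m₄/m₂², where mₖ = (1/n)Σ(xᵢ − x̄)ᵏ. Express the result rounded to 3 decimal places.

2.995

x̄ = 10.0000
Σ(xᵢ − x̄)² = 1616.0000 ⇒ m₂ = 323.20000
Σ(xᵢ − x̄)⁴ = 1564388.0000 ⇒ m₄ = 312877.60000
m₂² = 104458.24000
β₂ = m₄/m₂² = 312877.60000 / 104458.24000 ≈ 2.995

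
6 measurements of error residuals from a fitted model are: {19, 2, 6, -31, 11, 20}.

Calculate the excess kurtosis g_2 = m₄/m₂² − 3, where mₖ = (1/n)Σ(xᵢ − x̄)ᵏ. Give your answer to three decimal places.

x̄ = 4.5000
Σ(xᵢ − x̄)² = 1761.5000 ⇒ m₂ = 293.58333
Σ(xᵢ − x̄)⁴ = 1691984.3750 ⇒ m₄ = 281997.39583
m₂² = 86191.17361
g_2 = m₄/m₂² − 3 = 3.27177 − 3 ≈ 0.272

0.272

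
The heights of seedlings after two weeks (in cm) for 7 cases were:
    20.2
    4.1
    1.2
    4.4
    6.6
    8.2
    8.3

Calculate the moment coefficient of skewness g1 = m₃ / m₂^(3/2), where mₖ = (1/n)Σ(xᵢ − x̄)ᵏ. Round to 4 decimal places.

1.3264

x̄ = (20.2 + 4.1 + 1.2 + 4.4 + 6.6 + 8.2 + 8.3) / 7 = 7.5714
deviations (xᵢ − x̄): 12.6286, -3.4714, -6.3714, -3.1714, -0.9714, 0.6286, 0.7286
Σ(xᵢ − x̄)² = 224.0543 ⇒ m₂ = 224.0543/7 = 32.00776
Σ(xᵢ − x̄)³ = 1681.3528 ⇒ m₃ = 1681.3528/7 = 240.19326
m₂^(3/2) = 32.00776^(1.5) = 181.08514
g1 = m₃ / m₂^(3/2) = 240.19326 / 181.08514 ≈ 1.3264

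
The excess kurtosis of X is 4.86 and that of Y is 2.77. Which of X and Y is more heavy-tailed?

X

Higher excess kurtosis ⇒ heavier tails relative to the normal distribution.
4.86 vs 2.77: the larger is 4.86, so X has heavier tails.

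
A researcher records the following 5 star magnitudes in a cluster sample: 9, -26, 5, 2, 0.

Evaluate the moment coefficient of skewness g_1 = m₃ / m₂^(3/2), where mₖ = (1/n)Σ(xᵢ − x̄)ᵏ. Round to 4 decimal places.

-1.2739

x̄ = (9 - 26 + 5 + 2 + 0) / 5 = -2.0000
deviations (xᵢ − x̄): 11.0000, -24.0000, 7.0000, 4.0000, 2.0000
Σ(xᵢ − x̄)² = 766.0000 ⇒ m₂ = 766.0000/5 = 153.20000
Σ(xᵢ − x̄)³ = -12078.0000 ⇒ m₃ = -12078.0000/5 = -2415.60000
m₂^(3/2) = 153.20000^(1.5) = 1896.21749
g_1 = m₃ / m₂^(3/2) = -2415.60000 / 1896.21749 ≈ -1.2739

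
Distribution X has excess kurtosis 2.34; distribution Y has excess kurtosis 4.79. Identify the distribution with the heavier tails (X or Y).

Higher excess kurtosis ⇒ heavier tails relative to the normal distribution.
2.34 vs 4.79: the larger is 4.79, so Y has heavier tails.

Y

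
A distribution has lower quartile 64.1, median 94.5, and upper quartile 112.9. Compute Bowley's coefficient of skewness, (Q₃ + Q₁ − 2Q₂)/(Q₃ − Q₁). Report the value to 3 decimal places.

numerator: Q₃ + Q₁ − 2Q₂ = 112.9 + 64.1 − 2×94.5 = -12.0000
denominator: Q₃ − Q₁ = 112.9 − 64.1 = 48.8000
Bowley skewness = -12.0000 / 48.8000 ≈ -0.246

-0.246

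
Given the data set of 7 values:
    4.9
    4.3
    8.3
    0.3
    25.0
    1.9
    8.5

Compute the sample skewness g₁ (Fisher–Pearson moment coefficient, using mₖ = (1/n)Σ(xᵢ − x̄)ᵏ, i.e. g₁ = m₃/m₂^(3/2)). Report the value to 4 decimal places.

1.4893

x̄ = (4.9 + 4.3 + 8.3 + 0.3 + 25.0 + 1.9 + 8.5) / 7 = 7.6000
deviations (xᵢ − x̄): -2.7000, -3.3000, 0.7000, -7.3000, 17.4000, -5.7000, 0.9000
Σ(xᵢ − x̄)² = 408.0200 ⇒ m₂ = 408.0200/7 = 58.28857
Σ(xᵢ − x̄)³ = 4639.2660 ⇒ m₃ = 4639.2660/7 = 662.75229
m₂^(3/2) = 58.28857^(1.5) = 445.01548
g₁ = m₃ / m₂^(3/2) = 662.75229 / 445.01548 ≈ 1.4893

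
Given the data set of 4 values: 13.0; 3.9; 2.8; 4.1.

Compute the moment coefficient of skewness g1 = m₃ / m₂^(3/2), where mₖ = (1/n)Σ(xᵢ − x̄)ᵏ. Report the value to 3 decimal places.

x̄ = (13.0 + 3.9 + 2.8 + 4.1) / 4 = 5.9500
deviations (xᵢ − x̄): 7.0500, -2.0500, -3.1500, -1.8500
Σ(xᵢ − x̄)² = 67.2500 ⇒ m₂ = 67.2500/4 = 16.81250
Σ(xᵢ − x̄)³ = 304.2000 ⇒ m₃ = 304.2000/4 = 76.05000
m₂^(3/2) = 16.81250^(1.5) = 68.93638
g1 = m₃ / m₂^(3/2) = 76.05000 / 68.93638 ≈ 1.103

1.103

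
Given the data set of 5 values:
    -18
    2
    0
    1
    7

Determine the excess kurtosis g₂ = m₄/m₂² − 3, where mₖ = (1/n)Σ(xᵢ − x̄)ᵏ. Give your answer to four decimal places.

x̄ = -1.6000
Σ(xᵢ − x̄)² = 365.2000 ⇒ m₂ = 73.04000
Σ(xᵢ − x̄)⁴ = 78029.7760 ⇒ m₄ = 15605.95520
m₂² = 5334.84160
g₂ = m₄/m₂² − 3 = 2.92529 − 3 ≈ -0.0747

-0.0747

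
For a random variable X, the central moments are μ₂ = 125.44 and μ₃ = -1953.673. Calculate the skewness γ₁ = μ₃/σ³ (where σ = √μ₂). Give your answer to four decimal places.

σ = √μ₂ = √125.44 = 11.20000
σ³ = μ₂^(3/2) = 1404.92800
γ₁ = μ₃/σ³ = -1953.673 / 1404.92800 ≈ -1.3906

-1.3906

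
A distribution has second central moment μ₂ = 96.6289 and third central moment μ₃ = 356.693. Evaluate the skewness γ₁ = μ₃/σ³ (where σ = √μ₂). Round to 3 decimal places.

0.376

σ = √μ₂ = √96.6289 = 9.83000
σ³ = μ₂^(3/2) = 949.86209
γ₁ = μ₃/σ³ = 356.693 / 949.86209 ≈ 0.376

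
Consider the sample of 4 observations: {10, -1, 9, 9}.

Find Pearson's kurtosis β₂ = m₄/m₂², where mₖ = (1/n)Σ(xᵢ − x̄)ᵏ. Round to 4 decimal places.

x̄ = 6.7500
Σ(xᵢ − x̄)² = 80.7500 ⇒ m₂ = 20.18750
Σ(xᵢ − x̄)⁴ = 3770.3281 ⇒ m₄ = 942.58203
m₂² = 407.53516
β₂ = m₄/m₂² = 942.58203 / 407.53516 ≈ 2.3129

2.3129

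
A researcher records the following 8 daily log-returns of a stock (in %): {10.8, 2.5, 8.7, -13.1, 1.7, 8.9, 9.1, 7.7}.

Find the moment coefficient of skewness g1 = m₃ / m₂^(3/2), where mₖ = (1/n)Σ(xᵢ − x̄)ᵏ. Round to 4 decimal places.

x̄ = (10.8 + 2.5 + 8.7 - 13.1 + 1.7 + 8.9 + 9.1 + 7.7) / 8 = 4.5375
deviations (xᵢ − x̄): 6.2625, -2.0375, 4.1625, -17.6375, -2.8375, 4.3625, 4.5625, 3.1625
Σ(xᵢ − x̄)² = 429.6788 ⇒ m₂ = 429.6788/8 = 53.70984
Σ(xᵢ − x̄)³ = -4990.6443 ⇒ m₃ = -4990.6443/8 = -623.83054
m₂^(3/2) = 53.70984^(1.5) = 393.62333
g1 = m₃ / m₂^(3/2) = -623.83054 / 393.62333 ≈ -1.5848

-1.5848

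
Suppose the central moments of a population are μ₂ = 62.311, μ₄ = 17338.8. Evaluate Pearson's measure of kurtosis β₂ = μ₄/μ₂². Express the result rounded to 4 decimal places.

μ₂² = 62.311² = 3882.66072
μ₄/μ₂² = 17338.8 / 3882.66072 = 4.46570
β₂ ≈ 4.4657

4.4657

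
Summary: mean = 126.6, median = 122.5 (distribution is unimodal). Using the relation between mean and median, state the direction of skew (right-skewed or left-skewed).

mean − median = 126.6 − 122.5 = 4.1
mean > median ⇒ the longer tail is on the right ⇒ right-skewed (positively skewed).

right-skewed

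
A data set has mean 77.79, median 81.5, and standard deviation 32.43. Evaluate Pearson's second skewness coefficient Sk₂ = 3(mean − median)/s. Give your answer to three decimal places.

Sk₂ = 3(77.79 − 81.5) / 32.43 = 3 × -3.7100 / 32.43
    = -11.1300 / 32.43 ≈ -0.343

-0.343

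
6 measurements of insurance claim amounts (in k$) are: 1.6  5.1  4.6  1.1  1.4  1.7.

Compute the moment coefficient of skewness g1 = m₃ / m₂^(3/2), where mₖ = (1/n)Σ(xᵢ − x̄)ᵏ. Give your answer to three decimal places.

x̄ = (1.6 + 5.1 + 4.6 + 1.1 + 1.4 + 1.7) / 6 = 2.5833
deviations (xᵢ − x̄): -0.9833, 2.5167, 2.0167, -1.4833, -1.1833, -0.8833
Σ(xᵢ − x̄)² = 15.7483 ⇒ m₂ = 15.7483/6 = 2.62472
Σ(xᵢ − x̄)³ = 17.5804 ⇒ m₃ = 17.5804/6 = 2.93007
m₂^(3/2) = 2.62472^(1.5) = 4.25231
g1 = m₃ / m₂^(3/2) = 2.93007 / 4.25231 ≈ 0.689

0.689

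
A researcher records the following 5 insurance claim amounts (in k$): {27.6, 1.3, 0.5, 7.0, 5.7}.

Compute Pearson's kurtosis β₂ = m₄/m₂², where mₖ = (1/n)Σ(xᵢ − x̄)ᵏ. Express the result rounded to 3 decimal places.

x̄ = 8.4200
Σ(xᵢ − x̄)² = 490.7080 ⇒ m₂ = 98.14160
Σ(xᵢ − x̄)⁴ = 141893.4283 ⇒ m₄ = 28378.68566
m₂² = 9631.77365
β₂ = m₄/m₂² = 28378.68566 / 9631.77365 ≈ 2.946

2.946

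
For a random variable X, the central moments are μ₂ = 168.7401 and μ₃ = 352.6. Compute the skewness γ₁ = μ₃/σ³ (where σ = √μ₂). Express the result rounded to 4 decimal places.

σ = √μ₂ = √168.7401 = 12.99000
σ³ = μ₂^(3/2) = 2191.93390
γ₁ = μ₃/σ³ = 352.6 / 2191.93390 ≈ 0.1609

0.1609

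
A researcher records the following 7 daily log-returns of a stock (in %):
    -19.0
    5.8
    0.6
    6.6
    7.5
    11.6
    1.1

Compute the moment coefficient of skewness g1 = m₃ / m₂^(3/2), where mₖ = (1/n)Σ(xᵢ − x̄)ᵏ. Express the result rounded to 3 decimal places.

x̄ = (-19.0 + 5.8 + 0.6 + 6.6 + 7.5 + 11.6 + 1.1) / 7 = 2.0286
deviations (xᵢ − x̄): -21.0286, 3.7714, -1.4286, 4.5714, 5.4714, 9.5714, -0.9286
Σ(xᵢ − x̄)² = 601.7743 ⇒ m₂ = 601.7743/7 = 85.96776
Σ(xᵢ − x̄)³ = -8112.7348 ⇒ m₃ = -8112.7348/7 = -1158.96212
m₂^(3/2) = 85.96776^(1.5) = 797.08269
g1 = m₃ / m₂^(3/2) = -1158.96212 / 797.08269 ≈ -1.454

-1.454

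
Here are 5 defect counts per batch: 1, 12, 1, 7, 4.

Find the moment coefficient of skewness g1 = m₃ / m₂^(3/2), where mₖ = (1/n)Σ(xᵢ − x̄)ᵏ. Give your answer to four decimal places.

0.6224

x̄ = (1 + 12 + 1 + 7 + 4) / 5 = 5.0000
deviations (xᵢ − x̄): -4.0000, 7.0000, -4.0000, 2.0000, -1.0000
Σ(xᵢ − x̄)² = 86.0000 ⇒ m₂ = 86.0000/5 = 17.20000
Σ(xᵢ − x̄)³ = 222.0000 ⇒ m₃ = 222.0000/5 = 44.40000
m₂^(3/2) = 17.20000^(1.5) = 71.33336
g1 = m₃ / m₂^(3/2) = 44.40000 / 71.33336 ≈ 0.6224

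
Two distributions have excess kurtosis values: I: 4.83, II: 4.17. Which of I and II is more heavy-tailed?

Higher excess kurtosis ⇒ heavier tails relative to the normal distribution.
4.83 vs 4.17: the larger is 4.83, so I has heavier tails.

I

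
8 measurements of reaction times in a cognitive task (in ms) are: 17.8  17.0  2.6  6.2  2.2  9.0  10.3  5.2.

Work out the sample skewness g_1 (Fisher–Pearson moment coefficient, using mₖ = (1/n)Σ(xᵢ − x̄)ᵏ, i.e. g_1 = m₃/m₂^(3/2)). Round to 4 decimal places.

x̄ = (17.8 + 17.0 + 2.6 + 6.2 + 2.2 + 9.0 + 10.3 + 5.2) / 8 = 8.7875
deviations (xᵢ − x̄): 9.0125, 8.2125, -6.1875, -2.5875, -6.5875, 0.2125, 1.5125, -3.5875
Σ(xᵢ − x̄)² = 252.2488 ⇒ m₂ = 252.2488/8 = 31.53109
Σ(xᵢ − x̄)³ = 703.1543 ⇒ m₃ = 703.1543/8 = 87.89429
m₂^(3/2) = 31.53109^(1.5) = 177.05515
g_1 = m₃ / m₂^(3/2) = 87.89429 / 177.05515 ≈ 0.4964

0.4964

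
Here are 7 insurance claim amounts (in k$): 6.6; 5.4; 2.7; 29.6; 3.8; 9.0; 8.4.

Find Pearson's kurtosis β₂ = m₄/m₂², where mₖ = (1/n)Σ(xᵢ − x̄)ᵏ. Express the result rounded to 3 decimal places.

4.619

x̄ = 9.3571
Σ(xᵢ − x̄)² = 509.2771 ⇒ m₂ = 72.75388
Σ(xᵢ − x̄)⁴ = 171135.7092 ⇒ m₄ = 24447.95846
m₂² = 5293.12670
β₂ = m₄/m₂² = 24447.95846 / 5293.12670 ≈ 4.619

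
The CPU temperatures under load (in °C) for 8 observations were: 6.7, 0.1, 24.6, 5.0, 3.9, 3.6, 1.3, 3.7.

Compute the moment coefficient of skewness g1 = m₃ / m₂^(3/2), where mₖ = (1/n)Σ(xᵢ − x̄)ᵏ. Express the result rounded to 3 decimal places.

x̄ = (6.7 + 0.1 + 24.6 + 5.0 + 3.9 + 3.6 + 1.3 + 3.7) / 8 = 6.1125
deviations (xᵢ − x̄): 0.5875, -6.0125, 18.4875, -1.1125, -2.2125, -2.5125, -4.8125, -2.4125
Σ(xᵢ − x̄)² = 419.7088 ⇒ m₂ = 419.7088/8 = 52.46359
Σ(xᵢ − x̄)³ = 5948.0819 ⇒ m₃ = 5948.0819/8 = 743.51024
m₂^(3/2) = 52.46359^(1.5) = 380.00303
g1 = m₃ / m₂^(3/2) = 743.51024 / 380.00303 ≈ 1.957

1.957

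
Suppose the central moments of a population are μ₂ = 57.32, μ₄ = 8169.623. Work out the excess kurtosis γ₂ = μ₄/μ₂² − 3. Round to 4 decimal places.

-0.5135

μ₂² = 57.32² = 3285.58240
μ₄/μ₂² = 8169.623 / 3285.58240 = 2.48651
γ₂ = 2.48651 − 3 ≈ -0.5135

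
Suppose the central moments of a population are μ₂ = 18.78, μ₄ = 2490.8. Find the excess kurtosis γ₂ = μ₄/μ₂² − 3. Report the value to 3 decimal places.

μ₂² = 18.78² = 352.68840
μ₄/μ₂² = 2490.8 / 352.68840 = 7.06232
γ₂ = 7.06232 − 3 ≈ 4.062

4.062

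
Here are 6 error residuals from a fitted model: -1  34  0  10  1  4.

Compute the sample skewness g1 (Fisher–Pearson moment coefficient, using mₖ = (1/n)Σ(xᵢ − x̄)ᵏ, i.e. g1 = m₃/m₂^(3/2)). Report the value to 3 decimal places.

1.470

x̄ = (-1 + 34 + 0 + 10 + 1 + 4) / 6 = 8.0000
deviations (xᵢ − x̄): -9.0000, 26.0000, -8.0000, 2.0000, -7.0000, -4.0000
Σ(xᵢ − x̄)² = 890.0000 ⇒ m₂ = 890.0000/6 = 148.33333
Σ(xᵢ − x̄)³ = 15936.0000 ⇒ m₃ = 15936.0000/6 = 2656.00000
m₂^(3/2) = 148.33333^(1.5) = 1806.58390
g1 = m₃ / m₂^(3/2) = 2656.00000 / 1806.58390 ≈ 1.470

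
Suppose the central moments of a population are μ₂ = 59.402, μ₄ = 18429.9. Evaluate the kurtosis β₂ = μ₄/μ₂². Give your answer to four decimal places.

5.2230

μ₂² = 59.402² = 3528.59760
μ₄/μ₂² = 18429.9 / 3528.59760 = 5.22301
β₂ ≈ 5.2230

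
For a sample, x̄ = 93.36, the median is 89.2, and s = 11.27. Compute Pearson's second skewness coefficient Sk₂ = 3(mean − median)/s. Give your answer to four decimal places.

Sk₂ = 3(93.36 − 89.2) / 11.27 = 3 × 4.1600 / 11.27
    = 12.4800 / 11.27 ≈ 1.1074

1.1074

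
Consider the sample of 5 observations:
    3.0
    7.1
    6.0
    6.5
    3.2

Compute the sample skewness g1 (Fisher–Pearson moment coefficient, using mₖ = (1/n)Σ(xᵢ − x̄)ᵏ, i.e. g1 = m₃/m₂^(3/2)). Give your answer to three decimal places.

-0.288

x̄ = (3.0 + 7.1 + 6.0 + 6.5 + 3.2) / 5 = 5.1600
deviations (xᵢ − x̄): -2.1600, 1.9400, 0.8400, 1.3400, -1.9600
Σ(xᵢ − x̄)² = 14.7720 ⇒ m₂ = 14.7720/5 = 2.95440
Σ(xᵢ − x̄)³ = -7.3070 ⇒ m₃ = -7.3070/5 = -1.46141
m₂^(3/2) = 2.95440^(1.5) = 5.07813
g1 = m₃ / m₂^(3/2) = -1.46141 / 5.07813 ≈ -0.288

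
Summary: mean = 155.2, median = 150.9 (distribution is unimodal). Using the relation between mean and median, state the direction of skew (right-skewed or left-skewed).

mean − median = 155.2 − 150.9 = 4.3
mean > median ⇒ the longer tail is on the right ⇒ right-skewed (positively skewed).

right-skewed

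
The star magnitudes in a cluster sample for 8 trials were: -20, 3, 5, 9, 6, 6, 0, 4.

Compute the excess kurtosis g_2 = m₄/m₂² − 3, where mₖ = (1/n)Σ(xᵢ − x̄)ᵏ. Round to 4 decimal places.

x̄ = 1.6250
Σ(xᵢ − x̄)² = 581.8750 ⇒ m₂ = 72.73438
Σ(xᵢ − x̄)⁴ = 222550.9316 ⇒ m₄ = 27818.86646
m₂² = 5290.28931
g_2 = m₄/m₂² − 3 = 5.25848 − 3 ≈ 2.2585

2.2585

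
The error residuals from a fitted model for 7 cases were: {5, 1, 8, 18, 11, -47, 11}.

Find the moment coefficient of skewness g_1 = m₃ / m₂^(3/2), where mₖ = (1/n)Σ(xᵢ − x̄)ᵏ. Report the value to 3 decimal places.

-1.788

x̄ = (5 + 1 + 8 + 18 + 11 - 47 + 11) / 7 = 1.0000
deviations (xᵢ − x̄): 4.0000, 0.0000, 7.0000, 17.0000, 10.0000, -48.0000, 10.0000
Σ(xᵢ − x̄)² = 2858.0000 ⇒ m₂ = 2858.0000/7 = 408.28571
Σ(xᵢ − x̄)³ = -103272.0000 ⇒ m₃ = -103272.0000/7 = -14753.14286
m₂^(3/2) = 408.28571^(1.5) = 8249.85426
g_1 = m₃ / m₂^(3/2) = -14753.14286 / 8249.85426 ≈ -1.788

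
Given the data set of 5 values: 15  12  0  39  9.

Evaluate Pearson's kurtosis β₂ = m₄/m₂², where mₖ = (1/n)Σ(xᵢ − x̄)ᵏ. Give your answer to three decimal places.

x̄ = 15.0000
Σ(xᵢ − x̄)² = 846.0000 ⇒ m₂ = 169.20000
Σ(xᵢ − x̄)⁴ = 383778.0000 ⇒ m₄ = 76755.60000
m₂² = 28628.64000
β₂ = m₄/m₂² = 76755.60000 / 28628.64000 ≈ 2.681

2.681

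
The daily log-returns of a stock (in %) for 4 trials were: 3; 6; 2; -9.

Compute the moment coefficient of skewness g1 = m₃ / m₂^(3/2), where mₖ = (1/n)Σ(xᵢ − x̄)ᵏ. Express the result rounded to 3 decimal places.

x̄ = (3 + 6 + 2 - 9) / 4 = 0.5000
deviations (xᵢ − x̄): 2.5000, 5.5000, 1.5000, -9.5000
Σ(xᵢ − x̄)² = 129.0000 ⇒ m₂ = 129.0000/4 = 32.25000
Σ(xᵢ − x̄)³ = -672.0000 ⇒ m₃ = -672.0000/4 = -168.00000
m₂^(3/2) = 32.25000^(1.5) = 183.14479
g1 = m₃ / m₂^(3/2) = -168.00000 / 183.14479 ≈ -0.917

-0.917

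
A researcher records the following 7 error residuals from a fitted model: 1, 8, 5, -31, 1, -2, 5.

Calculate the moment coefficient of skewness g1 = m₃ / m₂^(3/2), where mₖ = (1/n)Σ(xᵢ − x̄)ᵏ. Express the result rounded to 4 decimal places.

-1.7790

x̄ = (1 + 8 + 5 - 31 + 1 - 2 + 5) / 7 = -1.8571
deviations (xᵢ − x̄): 2.8571, 9.8571, 6.8571, -29.1429, 2.8571, -0.1429, 6.8571
Σ(xᵢ − x̄)² = 1056.8571 ⇒ m₂ = 1056.8571/7 = 150.97959
Σ(xᵢ − x̄)³ = -23101.9592 ⇒ m₃ = -23101.9592/7 = -3300.27988
m₂^(3/2) = 150.97959^(1.5) = 1855.14291
g1 = m₃ / m₂^(3/2) = -3300.27988 / 1855.14291 ≈ -1.7790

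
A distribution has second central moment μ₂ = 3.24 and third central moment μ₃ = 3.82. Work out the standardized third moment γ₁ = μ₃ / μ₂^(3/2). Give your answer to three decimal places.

0.655

σ = √μ₂ = √3.24 = 1.80000
σ³ = μ₂^(3/2) = 5.83200
γ₁ = μ₃/σ³ = 3.82 / 5.83200 ≈ 0.655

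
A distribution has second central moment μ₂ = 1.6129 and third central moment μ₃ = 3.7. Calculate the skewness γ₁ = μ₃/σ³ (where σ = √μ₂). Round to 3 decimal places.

σ = √μ₂ = √1.6129 = 1.27000
σ³ = μ₂^(3/2) = 2.04838
γ₁ = μ₃/σ³ = 3.7 / 2.04838 ≈ 1.806

1.806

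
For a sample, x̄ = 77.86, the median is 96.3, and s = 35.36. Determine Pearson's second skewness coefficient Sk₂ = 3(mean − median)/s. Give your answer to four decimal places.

-1.5645

Sk₂ = 3(77.86 − 96.3) / 35.36 = 3 × -18.4400 / 35.36
    = -55.3200 / 35.36 ≈ -1.5645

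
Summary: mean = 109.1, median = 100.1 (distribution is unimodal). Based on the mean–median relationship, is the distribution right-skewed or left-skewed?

right-skewed

mean − median = 109.1 − 100.1 = 9.0
mean > median ⇒ the longer tail is on the right ⇒ right-skewed (positively skewed).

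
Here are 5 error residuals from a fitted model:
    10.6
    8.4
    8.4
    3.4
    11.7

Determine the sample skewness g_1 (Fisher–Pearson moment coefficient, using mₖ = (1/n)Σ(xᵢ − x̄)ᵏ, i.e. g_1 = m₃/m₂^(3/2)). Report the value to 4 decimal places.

-0.7810

x̄ = (10.6 + 8.4 + 8.4 + 3.4 + 11.7) / 5 = 8.5000
deviations (xᵢ − x̄): 2.1000, -0.1000, -0.1000, -5.1000, 3.2000
Σ(xᵢ − x̄)² = 40.6800 ⇒ m₂ = 40.6800/5 = 8.13600
Σ(xᵢ − x̄)³ = -90.6240 ⇒ m₃ = -90.6240/5 = -18.12480
m₂^(3/2) = 8.13600^(1.5) = 23.20686
g_1 = m₃ / m₂^(3/2) = -18.12480 / 23.20686 ≈ -0.7810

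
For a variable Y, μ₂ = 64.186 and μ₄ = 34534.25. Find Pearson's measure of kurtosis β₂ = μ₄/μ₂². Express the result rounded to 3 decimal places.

μ₂² = 64.186² = 4119.84260
μ₄/μ₂² = 34534.25 / 4119.84260 = 8.38242
β₂ ≈ 8.382

8.382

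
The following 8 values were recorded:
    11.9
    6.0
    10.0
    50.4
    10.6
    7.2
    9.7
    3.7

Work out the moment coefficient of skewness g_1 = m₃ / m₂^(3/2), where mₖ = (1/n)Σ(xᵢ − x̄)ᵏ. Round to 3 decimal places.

2.122

x̄ = (11.9 + 6.0 + 10.0 + 50.4 + 10.6 + 7.2 + 9.7 + 3.7) / 8 = 13.6875
deviations (xᵢ − x̄): -1.7875, -7.6875, -3.6875, 36.7125, -3.0875, -6.4875, -3.9875, -9.9875
Σ(xᵢ − x̄)² = 1590.9687 ⇒ m₂ = 1590.9687/8 = 198.87109
Σ(xᵢ − x̄)³ = 47609.0903 ⇒ m₃ = 47609.0903/8 = 5951.13629
m₂^(3/2) = 198.87109^(1.5) = 2804.51323
g_1 = m₃ / m₂^(3/2) = 5951.13629 / 2804.51323 ≈ 2.122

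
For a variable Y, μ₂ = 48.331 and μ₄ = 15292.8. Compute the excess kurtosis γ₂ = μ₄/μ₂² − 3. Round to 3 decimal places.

μ₂² = 48.331² = 2335.88556
μ₄/μ₂² = 15292.8 / 2335.88556 = 6.54690
γ₂ = 6.54690 − 3 ≈ 3.547

3.547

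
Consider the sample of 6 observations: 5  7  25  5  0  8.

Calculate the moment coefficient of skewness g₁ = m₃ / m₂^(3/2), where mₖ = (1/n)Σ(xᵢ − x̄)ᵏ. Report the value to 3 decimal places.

x̄ = (5 + 7 + 25 + 5 + 0 + 8) / 6 = 8.3333
deviations (xᵢ − x̄): -3.3333, -1.3333, 16.6667, -3.3333, -8.3333, -0.3333
Σ(xᵢ − x̄)² = 371.3333 ⇒ m₂ = 371.3333/6 = 61.88889
Σ(xᵢ − x̄)³ = 3974.4444 ⇒ m₃ = 3974.4444/6 = 662.40741
m₂^(3/2) = 61.88889^(1.5) = 486.87674
g₁ = m₃ / m₂^(3/2) = 662.40741 / 486.87674 ≈ 1.361

1.361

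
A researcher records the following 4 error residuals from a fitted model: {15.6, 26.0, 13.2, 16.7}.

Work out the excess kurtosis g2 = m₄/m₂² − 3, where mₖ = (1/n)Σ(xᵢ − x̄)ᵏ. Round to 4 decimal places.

x̄ = 17.8750
Σ(xᵢ − x̄)² = 94.4275 ⇒ m₂ = 23.60688
Σ(xᵢ − x̄)⁴ = 4864.4243 ⇒ m₄ = 1216.10608
m₂² = 557.28455
g2 = m₄/m₂² − 3 = 2.18220 − 3 ≈ -0.8178

-0.8178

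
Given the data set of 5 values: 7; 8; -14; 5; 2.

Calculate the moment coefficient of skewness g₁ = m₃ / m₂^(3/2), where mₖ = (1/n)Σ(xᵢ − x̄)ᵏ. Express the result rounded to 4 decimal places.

x̄ = (7 + 8 - 14 + 5 + 2) / 5 = 1.6000
deviations (xᵢ − x̄): 5.4000, 6.4000, -15.6000, 3.4000, 0.4000
Σ(xᵢ − x̄)² = 325.2000 ⇒ m₂ = 325.2000/5 = 65.04000
Σ(xᵢ − x̄)³ = -3337.4400 ⇒ m₃ = -3337.4400/5 = -667.48800
m₂^(3/2) = 65.04000^(1.5) = 524.53056
g₁ = m₃ / m₂^(3/2) = -667.48800 / 524.53056 ≈ -1.2725

-1.2725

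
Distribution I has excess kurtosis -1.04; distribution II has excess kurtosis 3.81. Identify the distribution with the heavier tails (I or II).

Higher excess kurtosis ⇒ heavier tails relative to the normal distribution.
-1.04 vs 3.81: the larger is 3.81, so II has heavier tails. (II is leptokurtic — heavier-than-normal tails; the other is platykurtic.)

II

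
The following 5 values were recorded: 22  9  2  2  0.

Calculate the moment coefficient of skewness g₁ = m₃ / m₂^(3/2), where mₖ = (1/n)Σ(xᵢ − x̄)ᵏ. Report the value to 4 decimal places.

1.0502

x̄ = (22 + 9 + 2 + 2 + 0) / 5 = 7.0000
deviations (xᵢ − x̄): 15.0000, 2.0000, -5.0000, -5.0000, -7.0000
Σ(xᵢ − x̄)² = 328.0000 ⇒ m₂ = 328.0000/5 = 65.60000
Σ(xᵢ − x̄)³ = 2790.0000 ⇒ m₃ = 2790.0000/5 = 558.00000
m₂^(3/2) = 65.60000^(1.5) = 531.31950
g₁ = m₃ / m₂^(3/2) = 558.00000 / 531.31950 ≈ 1.0502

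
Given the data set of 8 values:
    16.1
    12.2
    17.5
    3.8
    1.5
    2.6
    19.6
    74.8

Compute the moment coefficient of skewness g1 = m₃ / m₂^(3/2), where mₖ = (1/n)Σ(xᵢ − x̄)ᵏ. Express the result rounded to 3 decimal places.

x̄ = (16.1 + 12.2 + 17.5 + 3.8 + 1.5 + 2.6 + 19.6 + 74.8) / 8 = 18.5125
deviations (xᵢ − x̄): -2.4125, -6.3125, -1.0125, -14.7125, -17.0125, -15.9125, 1.0875, 56.2875
Σ(xᵢ − x̄)² = 3975.2487 ⇒ m₂ = 3975.2487/8 = 496.90609
Σ(xᵢ − x̄)³ = 165931.7332 ⇒ m₃ = 165931.7332/8 = 20741.46664
m₂^(3/2) = 496.90609^(1.5) = 11076.72781
g1 = m₃ / m₂^(3/2) = 20741.46664 / 11076.72781 ≈ 1.873

1.873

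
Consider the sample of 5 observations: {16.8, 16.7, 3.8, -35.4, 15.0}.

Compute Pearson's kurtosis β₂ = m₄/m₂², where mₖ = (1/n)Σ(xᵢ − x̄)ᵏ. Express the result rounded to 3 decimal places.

2.940

x̄ = 3.3800
Σ(xᵢ − x̄)² = 1996.6080 ⇒ m₂ = 399.32160
Σ(xᵢ − x̄)⁴ = 2343825.3607 ⇒ m₄ = 468765.07214
m₂² = 159457.74023
β₂ = m₄/m₂² = 468765.07214 / 159457.74023 ≈ 2.940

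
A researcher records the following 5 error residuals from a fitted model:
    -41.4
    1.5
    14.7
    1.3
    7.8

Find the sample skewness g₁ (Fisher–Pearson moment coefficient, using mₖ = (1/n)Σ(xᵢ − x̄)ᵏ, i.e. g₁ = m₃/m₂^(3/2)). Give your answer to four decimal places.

x̄ = (-41.4 + 1.5 + 14.7 + 1.3 + 7.8) / 5 = -3.2200
deviations (xᵢ − x̄): -38.1800, 4.7200, 17.9200, 4.5200, 11.0200
Σ(xᵢ − x̄)² = 1942.9880 ⇒ m₂ = 1942.9880/5 = 388.59760
Σ(xᵢ − x̄)³ = -48365.1017 ⇒ m₃ = -48365.1017/5 = -9673.02034
m₂^(3/2) = 388.59760^(1.5) = 7660.37748
g₁ = m₃ / m₂^(3/2) = -9673.02034 / 7660.37748 ≈ -1.2627

-1.2627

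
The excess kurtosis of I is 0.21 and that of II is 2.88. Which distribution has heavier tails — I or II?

Higher excess kurtosis ⇒ heavier tails relative to the normal distribution.
0.21 vs 2.88: the larger is 2.88, so II has heavier tails.

II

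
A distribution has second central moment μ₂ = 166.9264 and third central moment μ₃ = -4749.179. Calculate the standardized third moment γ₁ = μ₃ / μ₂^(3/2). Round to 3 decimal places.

σ = √μ₂ = √166.9264 = 12.92000
σ³ = μ₂^(3/2) = 2156.68909
γ₁ = μ₃/σ³ = -4749.179 / 2156.68909 ≈ -2.202

-2.202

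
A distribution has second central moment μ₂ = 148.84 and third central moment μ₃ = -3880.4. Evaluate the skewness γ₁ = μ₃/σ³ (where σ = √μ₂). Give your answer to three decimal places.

σ = √μ₂ = √148.84 = 12.20000
σ³ = μ₂^(3/2) = 1815.84800
γ₁ = μ₃/σ³ = -3880.4 / 1815.84800 ≈ -2.137

-2.137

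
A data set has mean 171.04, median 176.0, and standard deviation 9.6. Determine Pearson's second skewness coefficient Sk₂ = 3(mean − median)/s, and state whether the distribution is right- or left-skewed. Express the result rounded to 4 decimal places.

Sk₂ = 3(171.04 − 176.0) / 9.6 = 3 × -4.9600 / 9.6
    = -14.8800 / 9.6 ≈ -1.5500
Sk₂ < 0 ⇒ mean < median ⇒ left-skewed (negative skew).

-1.5500, left-skewed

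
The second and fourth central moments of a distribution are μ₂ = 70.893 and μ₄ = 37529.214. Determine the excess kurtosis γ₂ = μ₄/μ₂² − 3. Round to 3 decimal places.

4.467

μ₂² = 70.893² = 5025.81745
μ₄/μ₂² = 37529.214 / 5025.81745 = 7.46729
γ₂ = 7.46729 − 3 ≈ 4.467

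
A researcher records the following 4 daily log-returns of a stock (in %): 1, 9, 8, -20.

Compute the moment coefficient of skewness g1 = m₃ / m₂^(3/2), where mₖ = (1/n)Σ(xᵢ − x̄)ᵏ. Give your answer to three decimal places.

x̄ = (1 + 9 + 8 - 20) / 4 = -0.5000
deviations (xᵢ − x̄): 1.5000, 9.5000, 8.5000, -19.5000
Σ(xᵢ − x̄)² = 545.0000 ⇒ m₂ = 545.0000/4 = 136.25000
Σ(xᵢ − x̄)³ = -5940.0000 ⇒ m₃ = -5940.0000/4 = -1485.00000
m₂^(3/2) = 136.25000^(1.5) = 1590.39414
g1 = m₃ / m₂^(3/2) = -1485.00000 / 1590.39414 ≈ -0.934

-0.934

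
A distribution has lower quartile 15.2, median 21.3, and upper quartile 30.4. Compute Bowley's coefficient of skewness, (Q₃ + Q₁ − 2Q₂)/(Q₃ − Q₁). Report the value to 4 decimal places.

numerator: Q₃ + Q₁ − 2Q₂ = 30.4 + 15.2 − 2×21.3 = 3.0000
denominator: Q₃ − Q₁ = 30.4 − 15.2 = 15.2000
Bowley skewness = 3.0000 / 15.2000 ≈ 0.1974

0.1974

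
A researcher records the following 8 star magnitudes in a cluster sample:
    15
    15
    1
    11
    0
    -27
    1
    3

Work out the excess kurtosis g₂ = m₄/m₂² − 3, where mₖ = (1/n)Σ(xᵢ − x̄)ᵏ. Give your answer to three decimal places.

0.999

x̄ = 2.3750
Σ(xᵢ − x̄)² = 1265.8750 ⇒ m₂ = 158.23438
Σ(xᵢ − x̄)⁴ = 800964.0566 ⇒ m₄ = 100120.50708
m₂² = 25038.11743
g₂ = m₄/m₂² − 3 = 3.99872 − 3 ≈ 0.999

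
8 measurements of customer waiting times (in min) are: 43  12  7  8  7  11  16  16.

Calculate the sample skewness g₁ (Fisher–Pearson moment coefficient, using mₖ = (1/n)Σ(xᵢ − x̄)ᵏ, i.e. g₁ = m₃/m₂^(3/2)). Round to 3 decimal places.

1.867

x̄ = (43 + 12 + 7 + 8 + 7 + 11 + 16 + 16) / 8 = 15.0000
deviations (xᵢ − x̄): 28.0000, -3.0000, -8.0000, -7.0000, -8.0000, -4.0000, 1.0000, 1.0000
Σ(xᵢ − x̄)² = 988.0000 ⇒ m₂ = 988.0000/8 = 123.50000
Σ(xᵢ − x̄)³ = 20496.0000 ⇒ m₃ = 20496.0000/8 = 2562.00000
m₂^(3/2) = 123.50000^(1.5) = 1372.46234
g₁ = m₃ / m₂^(3/2) = 2562.00000 / 1372.46234 ≈ 1.867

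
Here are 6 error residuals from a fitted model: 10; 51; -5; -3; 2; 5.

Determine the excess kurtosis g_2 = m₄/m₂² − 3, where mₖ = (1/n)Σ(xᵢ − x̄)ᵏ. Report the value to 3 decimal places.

0.728

x̄ = 10.0000
Σ(xᵢ − x̄)² = 2164.0000 ⇒ m₂ = 360.66667
Σ(xᵢ − x̄)⁴ = 2909668.0000 ⇒ m₄ = 484944.66667
m₂² = 130080.44444
g_2 = m₄/m₂² − 3 = 3.72804 − 3 ≈ 0.728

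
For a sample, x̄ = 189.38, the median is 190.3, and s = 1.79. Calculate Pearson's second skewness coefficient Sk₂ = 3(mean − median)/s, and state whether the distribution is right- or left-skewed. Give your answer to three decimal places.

-1.542, left-skewed

Sk₂ = 3(189.38 − 190.3) / 1.79 = 3 × -0.9200 / 1.79
    = -2.7600 / 1.79 ≈ -1.542
Sk₂ < 0 ⇒ mean < median ⇒ left-skewed (negative skew).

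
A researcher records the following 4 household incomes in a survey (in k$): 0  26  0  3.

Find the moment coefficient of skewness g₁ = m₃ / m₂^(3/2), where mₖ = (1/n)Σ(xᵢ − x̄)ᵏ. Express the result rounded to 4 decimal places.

x̄ = (0 + 26 + 0 + 3) / 4 = 7.2500
deviations (xᵢ − x̄): -7.2500, 18.7500, -7.2500, -4.2500
Σ(xᵢ − x̄)² = 474.7500 ⇒ m₂ = 474.7500/4 = 118.68750
Σ(xᵢ − x̄)³ = 5752.8750 ⇒ m₃ = 5752.8750/4 = 1438.21875
m₂^(3/2) = 118.68750^(1.5) = 1293.02664
g₁ = m₃ / m₂^(3/2) = 1438.21875 / 1293.02664 ≈ 1.1123

1.1123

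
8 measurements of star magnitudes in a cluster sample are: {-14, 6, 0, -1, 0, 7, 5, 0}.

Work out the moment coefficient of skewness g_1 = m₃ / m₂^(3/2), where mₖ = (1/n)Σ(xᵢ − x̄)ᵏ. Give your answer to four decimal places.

x̄ = (-14 + 6 + 0 - 1 + 0 + 7 + 5 + 0) / 8 = 0.3750
deviations (xᵢ − x̄): -14.3750, 5.6250, -0.3750, -1.3750, -0.3750, 6.6250, 4.6250, -0.3750
Σ(xᵢ − x̄)² = 305.8750 ⇒ m₂ = 305.8750/8 = 38.23438
Σ(xᵢ − x̄)³ = -2405.5313 ⇒ m₃ = -2405.5313/8 = -300.69141
m₂^(3/2) = 38.23438^(1.5) = 236.41825
g_1 = m₃ / m₂^(3/2) = -300.69141 / 236.41825 ≈ -1.2719

-1.2719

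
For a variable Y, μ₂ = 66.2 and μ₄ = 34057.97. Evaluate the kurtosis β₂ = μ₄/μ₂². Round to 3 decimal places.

7.771

μ₂² = 66.2² = 4382.44000
μ₄/μ₂² = 34057.97 / 4382.44000 = 7.77146
β₂ ≈ 7.771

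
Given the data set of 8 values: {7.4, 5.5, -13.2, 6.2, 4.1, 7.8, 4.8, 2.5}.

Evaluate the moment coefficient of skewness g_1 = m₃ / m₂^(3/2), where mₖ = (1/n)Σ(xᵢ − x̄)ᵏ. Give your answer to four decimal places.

-1.9880

x̄ = (7.4 + 5.5 - 13.2 + 6.2 + 4.1 + 7.8 + 4.8 + 2.5) / 8 = 3.1375
deviations (xᵢ − x̄): 4.2625, 2.3625, -16.3375, 3.0625, 0.9625, 4.6625, 1.6625, -0.6375
Σ(xᵢ − x̄)² = 325.8787 ⇒ m₂ = 325.8787/8 = 40.73484
Σ(xᵢ − x̄)³ = -4134.7668 ⇒ m₃ = -4134.7668/8 = -516.84585
m₂^(3/2) = 40.73484^(1.5) = 259.98547
g_1 = m₃ / m₂^(3/2) = -516.84585 / 259.98547 ≈ -1.9880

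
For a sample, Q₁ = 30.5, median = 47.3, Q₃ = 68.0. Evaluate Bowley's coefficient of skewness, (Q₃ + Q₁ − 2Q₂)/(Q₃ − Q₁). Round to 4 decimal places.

numerator: Q₃ + Q₁ − 2Q₂ = 68.0 + 30.5 − 2×47.3 = 3.9000
denominator: Q₃ − Q₁ = 68.0 − 30.5 = 37.5000
Bowley skewness = 3.9000 / 37.5000 ≈ 0.1040

0.1040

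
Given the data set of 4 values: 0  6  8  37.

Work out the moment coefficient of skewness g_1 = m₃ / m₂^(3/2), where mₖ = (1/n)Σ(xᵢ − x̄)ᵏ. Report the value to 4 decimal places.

1.0051

x̄ = (0 + 6 + 8 + 37) / 4 = 12.7500
deviations (xᵢ − x̄): -12.7500, -6.7500, -4.7500, 24.2500
Σ(xᵢ − x̄)² = 818.7500 ⇒ m₂ = 818.7500/4 = 204.68750
Σ(xᵢ − x̄)³ = 11773.1250 ⇒ m₃ = 11773.1250/4 = 2943.28125
m₂^(3/2) = 204.68750^(1.5) = 2928.44440
g_1 = m₃ / m₂^(3/2) = 2943.28125 / 2928.44440 ≈ 1.0051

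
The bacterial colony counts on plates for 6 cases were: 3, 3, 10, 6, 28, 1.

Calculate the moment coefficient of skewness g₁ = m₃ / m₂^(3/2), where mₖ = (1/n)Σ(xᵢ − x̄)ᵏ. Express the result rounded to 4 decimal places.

x̄ = (3 + 3 + 10 + 6 + 28 + 1) / 6 = 8.5000
deviations (xᵢ − x̄): -5.5000, -5.5000, 1.5000, -2.5000, 19.5000, -7.5000
Σ(xᵢ − x̄)² = 505.5000 ⇒ m₂ = 505.5000/6 = 84.25000
Σ(xᵢ − x̄)³ = 6648.0000 ⇒ m₃ = 6648.0000/6 = 1108.00000
m₂^(3/2) = 84.25000^(1.5) = 773.31220
g₁ = m₃ / m₂^(3/2) = 1108.00000 / 773.31220 ≈ 1.4328

1.4328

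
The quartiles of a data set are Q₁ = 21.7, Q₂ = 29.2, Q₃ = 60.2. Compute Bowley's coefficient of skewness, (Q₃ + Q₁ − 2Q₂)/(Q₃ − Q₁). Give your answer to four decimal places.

0.6104

numerator: Q₃ + Q₁ − 2Q₂ = 60.2 + 21.7 − 2×29.2 = 23.5000
denominator: Q₃ − Q₁ = 60.2 − 21.7 = 38.5000
Bowley skewness = 23.5000 / 38.5000 ≈ 0.6104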